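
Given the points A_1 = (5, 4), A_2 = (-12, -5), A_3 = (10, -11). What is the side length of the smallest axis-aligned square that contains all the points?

22

The bounding box has width 22 and height 15.
An axis-aligned square enclosing the set must have side ≥ max(width, height).
So the minimum side is max(22, 15) = 22.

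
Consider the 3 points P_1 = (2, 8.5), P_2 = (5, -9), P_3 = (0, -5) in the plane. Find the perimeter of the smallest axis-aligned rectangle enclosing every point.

45

Width = max x − min x = 5 − 0 = 5.
Height = max y − min y = 8.5 − (-9) = 17.5.
Perimeter = 2(5 + 17.5) = 45.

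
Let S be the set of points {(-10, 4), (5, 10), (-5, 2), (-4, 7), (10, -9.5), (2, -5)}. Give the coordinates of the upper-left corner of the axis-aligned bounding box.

x-range [-10, 10], y-range [-9.5, 10].
The upper-left corner is (-10, 10).

(-10, 10)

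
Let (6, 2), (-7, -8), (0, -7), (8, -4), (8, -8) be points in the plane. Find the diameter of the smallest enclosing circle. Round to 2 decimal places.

The minimum enclosing circle of a finite set is fixed by two of the points (as a diameter) or three (as a circumcircle).
The minimum enclosing circle is determined by three boundary points: (6, 2), (-7, -8), (8, -8).
Their circumcentre is (0.5, -4.3) with r² = 69.94.
The farthest remaining point (8, -4) is at distance² 56.34 ≤ 69.94.
Diameter = 2r = 2√(69.94) ≈ 16.73.

16.73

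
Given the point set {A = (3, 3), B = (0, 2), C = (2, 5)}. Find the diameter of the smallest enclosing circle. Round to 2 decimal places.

3.64

Side lengths²: AB² = 10, AC² = 5, BC² = 13.
Since BC² = 13 < 10 + 5 = 15, the triangle is acute, so the smallest enclosing circle is the circumcircle.
Circumcentre = (17/14, 47/14), r² = 325/98.
Diameter = 2r = 2√(325/98) ≈ 3.64.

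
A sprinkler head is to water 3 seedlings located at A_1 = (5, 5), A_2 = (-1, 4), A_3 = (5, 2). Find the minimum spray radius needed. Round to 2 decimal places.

3.21

Side lengths²: A_1A_2² = 37, A_1A_3² = 9, A_2A_3² = 40.
Since A_2A_3² = 40 < 37 + 9 = 46, the triangle is acute, so the smallest enclosing circle is the circumcircle.
Circumcentre = (13/6, 3.5), r² = 185/18.
r = √(185/18) ≈ 3.21.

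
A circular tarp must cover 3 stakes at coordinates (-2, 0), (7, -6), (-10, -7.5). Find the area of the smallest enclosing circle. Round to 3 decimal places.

Call the three points A, B, C in the order given.
Side lengths²: AB² = 117, AC² = 120.25, BC² = 291.25.
Since BC² = 291.25 ≥ 120.25 + 117 = 237.25, the angle opposite BC is not acute, so the smallest enclosing circle has BC as diameter.
Centre = midpoint of BC = (-1.5, -6.75), r² = 291.25/4 = 72.8125.
Area = π·r² = π·72.8125 ≈ 228.747.

228.747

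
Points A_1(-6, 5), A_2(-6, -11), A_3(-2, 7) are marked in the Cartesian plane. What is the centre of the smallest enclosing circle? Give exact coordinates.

Side lengths²: A_1A_2² = 256, A_1A_3² = 20, A_2A_3² = 340.
Since A_2A_3² = 340 ≥ 256 + 20 = 276, the angle opposite A_2A_3 is not acute, so the smallest enclosing circle has A_2A_3 as diameter.
Centre = midpoint of A_2A_3 = (-4, -2), r² = 340/4 = 85.
Centre = (-4, -2).

(-4, -2)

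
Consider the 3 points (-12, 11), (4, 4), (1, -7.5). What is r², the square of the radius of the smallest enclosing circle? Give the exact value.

Call the three points A, B, C in the order given.
Side lengths²: AB² = 305, AC² = 511.25, BC² = 141.25.
Since AC² = 511.25 ≥ 305 + 141.25 = 446.25, the angle opposite AC is not acute, so the smallest enclosing circle has AC as diameter.
Centre = midpoint of AC = (-5.5, 1.75), r² = 511.25/4 = 127.8125.

127.8125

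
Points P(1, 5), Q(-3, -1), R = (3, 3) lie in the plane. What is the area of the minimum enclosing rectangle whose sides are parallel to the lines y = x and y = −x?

20

In coordinates u = x + y, v = x − y the rectangle is axis-aligned; the map (x,y)→(u,v) scales areas by 2.
u-values: 6, -4, 6; range = 6 − (-4) = 10.
v-values: -4, -2, 0; range = 0 − (-4) = 4.
Area = (10 × 4) / 2 = 20.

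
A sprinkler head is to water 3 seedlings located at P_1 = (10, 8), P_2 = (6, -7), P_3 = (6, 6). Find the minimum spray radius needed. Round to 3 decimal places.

7.762

Side lengths²: P_1P_2² = 241, P_1P_3² = 20, P_2P_3² = 169.
Since P_1P_2² = 241 ≥ 169 + 20 = 189, the angle opposite P_1P_2 is not acute, so the smallest enclosing circle has P_1P_2 as diameter.
Centre = midpoint of P_1P_2 = (8, 0.5), r² = 241/4 = 60.25.
r = √(60.25) ≈ 7.762.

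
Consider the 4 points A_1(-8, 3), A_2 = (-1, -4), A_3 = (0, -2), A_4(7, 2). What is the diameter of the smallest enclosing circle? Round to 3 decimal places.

By Welzl's lemma the MEC is supported by two points (diametrically opposite) or three points (on a circumcircle).
The farthest pair is A_1–A_4 with squared distance 226. The circle on this segment as diameter has centre (-0.5, 2.5) and r² = 226/4 = 56.5.
Check A_2: distance² to centre = 42.5 ≤ 56.5, so it lies inside.
All remaining points lie in this disk, and no smaller disk contains both endpoints, so this is the minimum enclosing circle.
Diameter = 2r = 2√(56.5) ≈ 15.033.

15.033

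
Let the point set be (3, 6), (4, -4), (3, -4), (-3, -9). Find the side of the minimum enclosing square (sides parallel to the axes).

The bounding box has width 7 and height 15.
An axis-aligned square enclosing the set must have side ≥ max(width, height).
So the minimum side is max(7, 15) = 15.

15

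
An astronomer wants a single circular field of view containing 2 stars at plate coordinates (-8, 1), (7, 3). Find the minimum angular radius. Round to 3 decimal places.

The smallest circle enclosing two points has them as diameter endpoints.
Centre = midpoint = (-0.5, 2); r² = |(-8, 1)−(7, 3)|²/4 = 229/4 = 57.25.
r = √(57.25) ≈ 7.566.

7.566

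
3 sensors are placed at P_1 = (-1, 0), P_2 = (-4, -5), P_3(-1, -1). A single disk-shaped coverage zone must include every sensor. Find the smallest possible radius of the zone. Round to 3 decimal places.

2.915

Side lengths²: P_1P_2² = 34, P_1P_3² = 1, P_2P_3² = 25.
Since P_1P_2² = 34 ≥ 25 + 1 = 26, the angle opposite P_1P_2 is not acute, so the smallest enclosing circle has P_1P_2 as diameter.
Centre = midpoint of P_1P_2 = (-2.5, -2.5), r² = 34/4 = 8.5.
r = √(8.5) ≈ 2.915.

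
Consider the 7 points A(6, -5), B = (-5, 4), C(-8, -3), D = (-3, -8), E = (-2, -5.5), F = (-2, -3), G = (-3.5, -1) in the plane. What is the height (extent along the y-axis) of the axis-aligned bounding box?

12

max y = 4, min y = -8, so height = 12.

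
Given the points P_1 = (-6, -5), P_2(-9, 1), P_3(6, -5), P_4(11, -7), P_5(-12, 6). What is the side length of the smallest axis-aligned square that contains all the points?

The bounding box has width 23 and height 13.
An axis-aligned square enclosing the set must have side ≥ max(width, height).
So the minimum side is max(23, 13) = 23.

23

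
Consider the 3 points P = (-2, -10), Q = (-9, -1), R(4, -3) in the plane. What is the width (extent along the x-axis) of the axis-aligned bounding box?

max x = 4, min x = -9, so width = 13.

13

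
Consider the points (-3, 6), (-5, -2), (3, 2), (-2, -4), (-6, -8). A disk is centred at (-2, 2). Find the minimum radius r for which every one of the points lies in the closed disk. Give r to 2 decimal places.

10.77

The required radius is the distance from (-2, 2) to the farthest point.
Squared distances: 17, 25, 25, 36, 116.
Maximum is 116, attained at (-6, -8).
r = √116 ≈ 10.77.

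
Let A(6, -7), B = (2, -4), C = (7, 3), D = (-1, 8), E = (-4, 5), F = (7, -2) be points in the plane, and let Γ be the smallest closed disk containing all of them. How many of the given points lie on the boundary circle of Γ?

2

By Welzl's lemma the MEC is supported by two points (diametrically opposite) or three points (on a circumcircle).
The farthest pair is A–D with squared distance 274. The circle on this segment as diameter has centre (2.5, 0.5) and r² = 274/4 = 68.5.
Check B: distance² to centre = 20.5 ≤ 68.5, so it lies inside.
All remaining points lie in this disk, and no smaller disk contains both endpoints, so this is the minimum enclosing circle.
The points at distance exactly r from the centre are A, D — 2 points.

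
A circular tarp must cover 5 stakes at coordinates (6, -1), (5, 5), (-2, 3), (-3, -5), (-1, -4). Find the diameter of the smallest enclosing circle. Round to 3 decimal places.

By Welzl's lemma the MEC is supported by two points (diametrically opposite) or three points (on a circumcircle).
The farthest pair is (5, 5)–(-3, -5) with squared distance 164. The circle on this segment as diameter has centre (1, 0) and r² = 164/4 = 41.
Check (6, -1): distance² to centre = 26 ≤ 41, so it lies inside.
All remaining points lie in this disk, and no smaller disk contains both endpoints, so this is the minimum enclosing circle.
Diameter = 2r = 2√41 ≈ 12.806.

12.806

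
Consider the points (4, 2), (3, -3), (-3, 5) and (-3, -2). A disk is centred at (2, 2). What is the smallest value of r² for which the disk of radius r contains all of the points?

41

The required radius is the distance from (2, 2) to the farthest point.
Squared distances: 4, 26, 34, 41.
Maximum is 41, attained at (-3, -2).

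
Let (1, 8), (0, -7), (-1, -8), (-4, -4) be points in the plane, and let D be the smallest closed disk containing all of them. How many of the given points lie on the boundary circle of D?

The farthest pair is (1, 8)–(-1, -8) with squared distance 260. The circle on this segment as diameter has centre (0, 0) and r² = 260/4 = 65.
Check (0, -7): distance² to centre = 49 ≤ 65, so it lies inside.
All remaining points lie in this disk, and no smaller disk contains both endpoints, so this is the minimum enclosing circle.
The points at distance exactly r from the centre are (1, 8), (-1, -8) — 2 points.

2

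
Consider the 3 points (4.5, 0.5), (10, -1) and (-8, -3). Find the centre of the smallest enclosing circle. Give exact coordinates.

(1, -2)

Call the three points A, B, C in the order given.
Side lengths²: AB² = 32.5, AC² = 168.5, BC² = 328.
Since BC² = 328 ≥ 168.5 + 32.5 = 201, the angle opposite BC is not acute, so the smallest enclosing circle has BC as diameter.
Centre = midpoint of BC = (1, -2), r² = 328/4 = 82.
Centre = (1, -2).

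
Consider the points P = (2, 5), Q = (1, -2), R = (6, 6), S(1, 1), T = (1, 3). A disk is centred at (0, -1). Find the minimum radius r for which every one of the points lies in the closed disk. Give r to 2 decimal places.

The required radius is the distance from (0, -1) to the farthest point.
Squared distances: 40, 2, 85, 5, 17.
Maximum is 85, attained at R.
r = √85 ≈ 9.22.

9.22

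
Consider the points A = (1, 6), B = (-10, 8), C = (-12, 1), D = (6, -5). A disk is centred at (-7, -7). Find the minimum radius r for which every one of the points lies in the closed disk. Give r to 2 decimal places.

The required radius is the distance from (-7, -7) to the farthest point.
Squared distances: 233, 234, 89, 173.
Maximum is 234, attained at B.
r = √234 ≈ 15.30.

15.30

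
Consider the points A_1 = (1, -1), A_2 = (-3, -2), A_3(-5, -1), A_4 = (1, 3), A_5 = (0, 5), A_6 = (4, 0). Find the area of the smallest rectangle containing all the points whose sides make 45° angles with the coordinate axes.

In coordinates u = x + y, v = x − y the rectangle is axis-aligned; the map (x,y)→(u,v) scales areas by 2.
u-values: 0, -5, -6, 4, 5, 4; range = 5 − (-6) = 11.
v-values: 2, -1, -4, -2, -5, 4; range = 4 − (-5) = 9.
Area = (11 × 9) / 2 = 49.5.

49.5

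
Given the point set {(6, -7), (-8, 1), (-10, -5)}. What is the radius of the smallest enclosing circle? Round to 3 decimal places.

Call the three points A, B, C in the order given.
Side lengths²: AB² = 260, AC² = 260, BC² = 40.
Since AC² = 260 < 260 + 40 = 300, the triangle is acute, so the smallest enclosing circle is the circumcircle.
Circumcentre = (-1.8, -4.4), r² = 67.6.
r = √(67.6) ≈ 8.222.

8.222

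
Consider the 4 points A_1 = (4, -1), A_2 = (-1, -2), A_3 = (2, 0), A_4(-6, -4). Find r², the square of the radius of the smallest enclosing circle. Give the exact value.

27.25

By Welzl's lemma the MEC is supported by two points (diametrically opposite) or three points (on a circumcircle).
The farthest pair is A_1–A_4 with squared distance 109. The circle on this segment as diameter has centre (-1, -2.5) and r² = 109/4 = 27.25.
Check A_2: distance² to centre = 0.25 ≤ 27.25, so it lies inside.
All remaining points lie in this disk, and no smaller disk contains both endpoints, so this is the minimum enclosing circle.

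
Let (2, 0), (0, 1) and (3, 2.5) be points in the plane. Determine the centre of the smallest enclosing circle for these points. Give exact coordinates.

(1.5625, 1.625)

Call the three points A, B, C in the order given.
Side lengths²: AB² = 5, AC² = 7.25, BC² = 11.25.
Since BC² = 11.25 < 7.25 + 5 = 12.25, the triangle is acute, so the smallest enclosing circle is the circumcircle.
Circumcentre = (1.5625, 1.625), r² = 2.83203125.
Centre = (1.5625, 1.625).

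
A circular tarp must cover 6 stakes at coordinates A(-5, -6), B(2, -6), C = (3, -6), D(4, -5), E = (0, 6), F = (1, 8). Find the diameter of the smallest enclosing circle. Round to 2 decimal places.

15.39

By Welzl's lemma the MEC is supported by two points (diametrically opposite) or three points (on a circumcircle).
The minimum enclosing circle is determined by three boundary points: A, C, F.
Their circumcentre is (-1, 4/7) with r² = 2900/49.
The farthest remaining point D is at distance² 2746/49 ≤ 2900/49.
Diameter = 2r = 2√(2900/49) ≈ 15.39.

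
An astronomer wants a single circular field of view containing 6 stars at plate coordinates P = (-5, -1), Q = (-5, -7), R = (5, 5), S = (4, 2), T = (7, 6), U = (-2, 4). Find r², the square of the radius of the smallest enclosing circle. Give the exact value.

The minimum enclosing circle of a finite set is fixed by two of the points (as a diameter) or three (as a circumcircle).
The farthest pair is Q–T with squared distance 313. The circle on this segment as diameter has centre (1, -0.5) and r² = 313/4 = 78.25.
Check P: distance² to centre = 36.25 ≤ 78.25, so it lies inside.
All remaining points lie in this disk, and no smaller disk contains both endpoints, so this is the minimum enclosing circle.

78.25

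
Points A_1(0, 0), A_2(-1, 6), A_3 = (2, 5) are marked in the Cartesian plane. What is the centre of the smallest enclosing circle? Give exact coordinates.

Side lengths²: A_1A_2² = 37, A_1A_3² = 29, A_2A_3² = 10.
Since A_1A_2² = 37 < 29 + 10 = 39, the triangle is acute, so the smallest enclosing circle is the circumcircle.
Circumcentre = (-11/34, 103/34), r² = 5365/578.
Centre = (-11/34, 103/34).

(-11/34, 103/34)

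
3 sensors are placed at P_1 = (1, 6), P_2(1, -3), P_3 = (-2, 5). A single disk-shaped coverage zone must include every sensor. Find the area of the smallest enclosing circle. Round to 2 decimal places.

63.70

Side lengths²: P_1P_2² = 81, P_1P_3² = 10, P_2P_3² = 73.
Since P_1P_2² = 81 < 73 + 10 = 83, the triangle is acute, so the smallest enclosing circle is the circumcircle.
Circumcentre = (5/6, 1.5), r² = 365/18.
Area = π·r² = π·365/18 ≈ 63.70.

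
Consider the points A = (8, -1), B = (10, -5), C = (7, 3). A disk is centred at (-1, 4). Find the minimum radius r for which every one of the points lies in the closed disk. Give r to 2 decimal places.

The required radius is the distance from (-1, 4) to the farthest point.
Squared distances: 106, 202, 65.
Maximum is 202, attained at B.
r = √202 ≈ 14.21.

14.21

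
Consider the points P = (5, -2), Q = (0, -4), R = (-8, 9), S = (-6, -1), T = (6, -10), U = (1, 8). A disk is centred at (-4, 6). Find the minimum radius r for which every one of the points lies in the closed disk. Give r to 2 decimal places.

18.87

The required radius is the distance from (-4, 6) to the farthest point.
Squared distances: 145, 116, 25, 53, 356, 29.
Maximum is 356, attained at T.
r = √356 ≈ 18.87.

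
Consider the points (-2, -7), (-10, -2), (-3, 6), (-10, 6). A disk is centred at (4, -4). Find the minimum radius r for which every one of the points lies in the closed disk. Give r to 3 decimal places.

17.205

The required radius is the distance from (4, -4) to the farthest point.
Squared distances: 45, 200, 149, 296.
Maximum is 296, attained at (-10, 6).
r = √296 ≈ 17.205.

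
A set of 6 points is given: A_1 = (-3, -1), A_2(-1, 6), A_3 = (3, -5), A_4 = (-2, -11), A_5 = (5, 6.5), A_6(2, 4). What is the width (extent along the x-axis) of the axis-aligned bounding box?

max x = 5, min x = -3, so width = 8.

8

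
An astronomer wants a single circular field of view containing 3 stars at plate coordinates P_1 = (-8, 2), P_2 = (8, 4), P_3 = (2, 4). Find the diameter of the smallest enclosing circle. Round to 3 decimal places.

Side lengths²: P_1P_2² = 260, P_1P_3² = 104, P_2P_3² = 36.
Since P_1P_2² = 260 ≥ 104 + 36 = 140, the angle opposite P_1P_2 is not acute, so the smallest enclosing circle has P_1P_2 as diameter.
Centre = midpoint of P_1P_2 = (0, 3), r² = 260/4 = 65.
Diameter = 2r = 2√65 ≈ 16.125.

16.125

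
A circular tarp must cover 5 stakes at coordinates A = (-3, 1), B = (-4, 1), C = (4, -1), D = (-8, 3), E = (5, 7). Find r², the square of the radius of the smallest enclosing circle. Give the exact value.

The minimum enclosing circle is determined by three boundary points: C, D, E.
Their circumcentre is (-1.1, 3.7) with r² = 48.1.
The farthest remaining point B is at distance² 15.7 ≤ 48.1.

48.1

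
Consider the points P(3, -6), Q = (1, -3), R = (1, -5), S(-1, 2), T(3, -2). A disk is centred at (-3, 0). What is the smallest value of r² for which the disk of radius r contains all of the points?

72

The required radius is the distance from (-3, 0) to the farthest point.
Squared distances: 72, 25, 41, 8, 40.
Maximum is 72, attained at P.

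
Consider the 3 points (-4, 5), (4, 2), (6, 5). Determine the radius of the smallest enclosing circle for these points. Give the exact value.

Call the three points A, B, C in the order given.
Side lengths²: AB² = 73, AC² = 100, BC² = 13.
Since AC² = 100 ≥ 73 + 13 = 86, the angle opposite AC is not acute, so the smallest enclosing circle has AC as diameter.
Centre = midpoint of AC = (1, 5), r² = 100/4 = 25.
r = √25 = 5.

5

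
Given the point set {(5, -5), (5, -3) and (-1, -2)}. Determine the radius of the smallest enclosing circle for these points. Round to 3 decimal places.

3.354

Call the three points A, B, C in the order given.
Side lengths²: AB² = 4, AC² = 45, BC² = 37.
Since AC² = 45 ≥ 37 + 4 = 41, the angle opposite AC is not acute, so the smallest enclosing circle has AC as diameter.
Centre = midpoint of AC = (2, -3.5), r² = 45/4 = 11.25.
r = √(11.25) ≈ 3.354.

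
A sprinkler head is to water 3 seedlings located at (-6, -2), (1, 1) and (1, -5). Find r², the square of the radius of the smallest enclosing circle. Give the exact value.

841/49

Call the three points A, B, C in the order given.
Side lengths²: AB² = 58, AC² = 58, BC² = 36.
Since AC² = 58 < 58 + 36 = 94, the triangle is acute, so the smallest enclosing circle is the circumcircle.
Circumcentre = (-13/7, -2), r² = 841/49.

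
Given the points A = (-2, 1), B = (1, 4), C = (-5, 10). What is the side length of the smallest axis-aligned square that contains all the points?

The bounding box has width 6 and height 9.
An axis-aligned square enclosing the set must have side ≥ max(width, height).
So the minimum side is max(6, 9) = 9.

9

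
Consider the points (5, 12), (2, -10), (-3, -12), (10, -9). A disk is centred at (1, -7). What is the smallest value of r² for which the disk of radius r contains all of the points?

The required radius is the distance from (1, -7) to the farthest point.
Squared distances: 377, 10, 41, 85.
Maximum is 377, attained at (5, 12).

377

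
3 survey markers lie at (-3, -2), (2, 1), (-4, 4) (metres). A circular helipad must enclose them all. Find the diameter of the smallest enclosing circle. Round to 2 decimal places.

7.21

Call the three points A, B, C in the order given.
Side lengths²: AB² = 34, AC² = 37, BC² = 45.
Since BC² = 45 < 37 + 34 = 71, the triangle is acute, so the smallest enclosing circle is the circumcircle.
Circumcentre = (-35/22, 29/22), r² = 3145/242.
Diameter = 2r = 2√(3145/242) ≈ 7.21.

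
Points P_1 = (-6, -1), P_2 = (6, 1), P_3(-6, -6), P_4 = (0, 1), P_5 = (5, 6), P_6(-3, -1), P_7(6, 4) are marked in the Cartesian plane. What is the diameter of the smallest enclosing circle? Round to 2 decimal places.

16.28

The farthest pair is P_3–P_5 with squared distance 265. The circle on this segment as diameter has centre (-0.5, 0) and r² = 265/4 = 66.25.
Check P_1: distance² to centre = 31.25 ≤ 66.25, so it lies inside.
All remaining points lie in this disk, and no smaller disk contains both endpoints, so this is the minimum enclosing circle.
Diameter = 2r = 2√(66.25) ≈ 16.28.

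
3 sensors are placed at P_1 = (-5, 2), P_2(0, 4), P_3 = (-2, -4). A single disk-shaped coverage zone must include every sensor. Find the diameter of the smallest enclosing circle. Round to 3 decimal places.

8.275

Side lengths²: P_1P_2² = 29, P_1P_3² = 45, P_2P_3² = 68.
Since P_2P_3² = 68 < 45 + 29 = 74, the triangle is acute, so the smallest enclosing circle is the circumcircle.
Circumcentre = (-4/3, 1/12), r² = 2465/144.
Diameter = 2r = 2√(2465/144) ≈ 8.275.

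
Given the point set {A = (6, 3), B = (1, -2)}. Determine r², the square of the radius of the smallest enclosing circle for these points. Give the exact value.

The smallest circle enclosing two points has them as diameter endpoints.
Centre = midpoint = (3.5, 0.5); r² = |AB|²/4 = 50/4 = 12.5.

12.5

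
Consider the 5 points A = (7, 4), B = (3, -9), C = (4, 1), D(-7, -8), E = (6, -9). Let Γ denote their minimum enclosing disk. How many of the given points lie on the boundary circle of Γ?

The minimum enclosing circle of a finite set is fixed by two of the points (as a diameter) or three (as a circumcircle).
The farthest pair is A–D with squared distance 340. The circle on this segment as diameter has centre (0, -2) and r² = 340/4 = 85.
Check B: distance² to centre = 58 ≤ 85, so it lies inside.
All remaining points lie in this disk, and no smaller disk contains both endpoints, so this is the minimum enclosing circle.
The points at distance exactly r from the centre are A, D, E — 3 points.

3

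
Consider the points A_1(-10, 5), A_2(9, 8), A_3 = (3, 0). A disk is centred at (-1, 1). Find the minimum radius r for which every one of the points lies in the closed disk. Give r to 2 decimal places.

12.21

The required radius is the distance from (-1, 1) to the farthest point.
Squared distances: 97, 149, 17.
Maximum is 149, attained at A_2.
r = √149 ≈ 12.21.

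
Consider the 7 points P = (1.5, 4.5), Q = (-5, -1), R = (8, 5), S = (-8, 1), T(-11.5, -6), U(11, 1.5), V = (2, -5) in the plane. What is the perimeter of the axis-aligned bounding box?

Width = max x − min x = 11 − (-11.5) = 22.5.
Height = max y − min y = 5 − (-6) = 11.
Perimeter = 2(22.5 + 11) = 67.

67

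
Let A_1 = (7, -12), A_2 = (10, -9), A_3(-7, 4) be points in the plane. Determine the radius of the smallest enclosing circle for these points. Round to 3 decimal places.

10.724

Side lengths²: A_1A_2² = 18, A_1A_3² = 452, A_2A_3² = 458.
Since A_2A_3² = 458 < 452 + 18 = 470, the triangle is acute, so the smallest enclosing circle is the circumcircle.
Circumcentre = (16/15, -46/15), r² = 25877/225.
r = √(25877/225) ≈ 10.724.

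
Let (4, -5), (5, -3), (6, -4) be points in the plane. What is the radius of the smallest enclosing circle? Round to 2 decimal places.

Call the three points A, B, C in the order given.
Side lengths²: AB² = 5, AC² = 5, BC² = 2.
Since AC² = 5 < 5 + 2 = 7, the triangle is acute, so the smallest enclosing circle is the circumcircle.
Circumcentre = (29/6, -25/6), r² = 25/18.
r = √(25/18) ≈ 1.18.

1.18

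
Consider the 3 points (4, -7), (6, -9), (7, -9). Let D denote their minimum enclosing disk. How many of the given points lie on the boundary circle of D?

Call the three points A, B, C in the order given.
Side lengths²: AB² = 8, AC² = 13, BC² = 1.
Since AC² = 13 ≥ 8 + 1 = 9, the angle opposite AC is not acute, so the smallest enclosing circle has AC as diameter.
Centre = midpoint of AC = (5.5, -8), r² = 13/4 = 3.25.
The points at distance exactly r from the centre are (4, -7), (7, -9) — 2 points.

2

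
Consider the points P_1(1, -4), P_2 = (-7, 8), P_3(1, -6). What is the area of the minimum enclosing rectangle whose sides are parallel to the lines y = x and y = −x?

In coordinates u = x + y, v = x − y the rectangle is axis-aligned; the map (x,y)→(u,v) scales areas by 2.
u-values: -3, 1, -5; range = 1 − (-5) = 6.
v-values: 5, -15, 7; range = 7 − (-15) = 22.
Area = (6 × 22) / 2 = 66.

66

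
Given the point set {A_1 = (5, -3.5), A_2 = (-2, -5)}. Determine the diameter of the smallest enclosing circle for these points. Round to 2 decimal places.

7.16

The smallest circle enclosing two points has them as diameter endpoints.
Centre = midpoint = (1.5, -4.25); r² = |A_1A_2|²/4 = 51.25/4 = 12.8125.
Diameter = 2r = 2√(12.8125) ≈ 7.16.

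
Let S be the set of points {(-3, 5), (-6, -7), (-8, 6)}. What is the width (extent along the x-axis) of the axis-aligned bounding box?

5

max x = -3, min x = -8, so width = 5.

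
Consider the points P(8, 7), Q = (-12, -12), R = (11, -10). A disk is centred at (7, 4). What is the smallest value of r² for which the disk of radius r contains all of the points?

The required radius is the distance from (7, 4) to the farthest point.
Squared distances: 10, 617, 212.
Maximum is 617, attained at Q.

617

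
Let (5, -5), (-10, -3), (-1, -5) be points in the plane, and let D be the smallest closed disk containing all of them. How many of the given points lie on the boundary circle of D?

2

Call the three points A, B, C in the order given.
Side lengths²: AB² = 229, AC² = 36, BC² = 85.
Since AB² = 229 ≥ 85 + 36 = 121, the angle opposite AB is not acute, so the smallest enclosing circle has AB as diameter.
Centre = midpoint of AB = (-2.5, -4), r² = 229/4 = 57.25.
The points at distance exactly r from the centre are (5, -5), (-10, -3) — 2 points.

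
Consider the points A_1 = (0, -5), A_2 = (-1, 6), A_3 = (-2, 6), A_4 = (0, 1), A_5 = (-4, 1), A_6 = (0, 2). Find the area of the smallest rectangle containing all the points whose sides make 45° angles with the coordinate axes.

65

In coordinates u = x + y, v = x − y the rectangle is axis-aligned; the map (x,y)→(u,v) scales areas by 2.
u-values: -5, 5, 4, 1, -3, 2; range = 5 − (-5) = 10.
v-values: 5, -7, -8, -1, -5, -2; range = 5 − (-8) = 13.
Area = (10 × 13) / 2 = 65.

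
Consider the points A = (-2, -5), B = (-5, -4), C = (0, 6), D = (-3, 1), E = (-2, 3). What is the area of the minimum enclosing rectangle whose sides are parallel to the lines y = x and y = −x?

67.5

In coordinates u = x + y, v = x − y the rectangle is axis-aligned; the map (x,y)→(u,v) scales areas by 2.
u-values: -7, -9, 6, -2, 1; range = 6 − (-9) = 15.
v-values: 3, -1, -6, -4, -5; range = 3 − (-6) = 9.
Area = (15 × 9) / 2 = 67.5.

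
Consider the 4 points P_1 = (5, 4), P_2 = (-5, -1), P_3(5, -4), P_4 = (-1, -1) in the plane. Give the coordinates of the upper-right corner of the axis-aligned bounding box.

x-range [-5, 5], y-range [-4, 4].
The upper-right corner is (5, 4).

(5, 4)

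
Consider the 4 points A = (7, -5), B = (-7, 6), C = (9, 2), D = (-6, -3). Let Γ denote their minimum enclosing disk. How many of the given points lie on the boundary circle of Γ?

3

The minimum enclosing circle is determined by three boundary points: A, B, C.
Their circumcentre is (11/60, 11/15) with r² = 285617/3600.
The farthest remaining point D is at distance² 187817/3600 ≤ 285617/3600.
The points at distance exactly r from the centre are A, B, C — 3 points.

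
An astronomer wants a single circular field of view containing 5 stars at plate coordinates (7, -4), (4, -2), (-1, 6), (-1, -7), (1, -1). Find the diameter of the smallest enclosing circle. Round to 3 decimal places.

By Welzl's lemma the MEC is supported by two points (diametrically opposite) or three points (on a circumcircle).
The minimum enclosing circle is determined by three boundary points: (7, -4), (-1, 6), (-1, -7).
Their circumcentre is (1.125, -0.5) with r² = 46.765625.
The farthest remaining point (4, -2) is at distance² 10.515625 ≤ 46.765625.
Diameter = 2r = 2√(46.765625) ≈ 13.677.

13.677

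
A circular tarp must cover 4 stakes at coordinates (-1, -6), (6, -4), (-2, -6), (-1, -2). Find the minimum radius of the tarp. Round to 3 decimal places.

4.125

The minimum enclosing circle is determined by three boundary points: (6, -4), (-2, -6), (-1, -2).
Their circumcentre is (59/30, -73/15) with r² = 15317/900.
The farthest remaining point (-1, -6) is at distance² 9077/900 ≤ 15317/900.
r = √(15317/900) ≈ 4.125.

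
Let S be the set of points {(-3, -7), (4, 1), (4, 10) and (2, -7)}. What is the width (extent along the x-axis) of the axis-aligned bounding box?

max x = 4, min x = -3, so width = 7.

7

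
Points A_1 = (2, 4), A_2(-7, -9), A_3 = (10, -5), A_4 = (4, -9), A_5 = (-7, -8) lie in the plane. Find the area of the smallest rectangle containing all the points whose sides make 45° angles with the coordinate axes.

187

In coordinates u = x + y, v = x − y the rectangle is axis-aligned; the map (x,y)→(u,v) scales areas by 2.
u-values: 6, -16, 5, -5, -15; range = 6 − (-16) = 22.
v-values: -2, 2, 15, 13, 1; range = 15 − (-2) = 17.
Area = (22 × 17) / 2 = 187.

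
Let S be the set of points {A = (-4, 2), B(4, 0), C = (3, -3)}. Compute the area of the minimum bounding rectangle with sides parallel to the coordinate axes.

40

x ranges over [-4, 4], width 8.
y ranges over [-3, 2], height 5.
Area = 8 × 5 = 40.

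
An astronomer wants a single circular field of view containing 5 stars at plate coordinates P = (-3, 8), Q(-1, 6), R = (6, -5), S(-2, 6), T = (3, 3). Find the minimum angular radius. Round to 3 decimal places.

7.906

The farthest pair is P–R with squared distance 250. The circle on this segment as diameter has centre (1.5, 1.5) and r² = 250/4 = 62.5.
Check Q: distance² to centre = 26.5 ≤ 62.5, so it lies inside.
All remaining points lie in this disk, and no smaller disk contains both endpoints, so this is the minimum enclosing circle.
r = √(62.5) ≈ 7.906.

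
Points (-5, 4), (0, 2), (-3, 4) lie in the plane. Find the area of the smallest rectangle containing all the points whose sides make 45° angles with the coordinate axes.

10.5

In coordinates u = x + y, v = x − y the rectangle is axis-aligned; the map (x,y)→(u,v) scales areas by 2.
u-values: -1, 2, 1; range = 2 − (-1) = 3.
v-values: -9, -2, -7; range = -2 − (-9) = 7.
Area = (3 × 7) / 2 = 10.5.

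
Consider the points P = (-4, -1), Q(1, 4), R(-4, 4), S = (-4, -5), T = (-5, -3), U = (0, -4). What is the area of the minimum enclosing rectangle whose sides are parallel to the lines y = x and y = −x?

In coordinates u = x + y, v = x − y the rectangle is axis-aligned; the map (x,y)→(u,v) scales areas by 2.
u-values: -5, 5, 0, -9, -8, -4; range = 5 − (-9) = 14.
v-values: -3, -3, -8, 1, -2, 4; range = 4 − (-8) = 12.
Area = (14 × 12) / 2 = 84.

84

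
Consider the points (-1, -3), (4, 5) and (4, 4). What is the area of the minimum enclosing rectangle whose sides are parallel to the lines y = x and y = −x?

In coordinates u = x + y, v = x − y the rectangle is axis-aligned; the map (x,y)→(u,v) scales areas by 2.
u-values: -4, 9, 8; range = 9 − (-4) = 13.
v-values: 2, -1, 0; range = 2 − (-1) = 3.
Area = (13 × 3) / 2 = 19.5.

19.5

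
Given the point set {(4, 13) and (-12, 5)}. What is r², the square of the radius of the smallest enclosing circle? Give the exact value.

80

The smallest circle enclosing two points has them as diameter endpoints.
Centre = midpoint = (-4, 9); r² = |(4, 13)−(-12, 5)|²/4 = 320/4 = 80.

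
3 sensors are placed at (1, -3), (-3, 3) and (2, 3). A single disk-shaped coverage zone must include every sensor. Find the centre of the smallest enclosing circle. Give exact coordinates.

Call the three points A, B, C in the order given.
Side lengths²: AB² = 52, AC² = 37, BC² = 25.
Since AB² = 52 < 37 + 25 = 62, the triangle is acute, so the smallest enclosing circle is the circumcircle.
Circumcentre = (-0.5, 1/3), r² = 481/36.
Centre = (-0.5, 1/3).

(-0.5, 1/3)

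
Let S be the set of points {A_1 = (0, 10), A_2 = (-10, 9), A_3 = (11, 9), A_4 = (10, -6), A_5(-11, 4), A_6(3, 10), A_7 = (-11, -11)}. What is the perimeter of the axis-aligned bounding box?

Width = max x − min x = 11 − (-11) = 22.
Height = max y − min y = 10 − (-11) = 21.
Perimeter = 2(22 + 21) = 86.

86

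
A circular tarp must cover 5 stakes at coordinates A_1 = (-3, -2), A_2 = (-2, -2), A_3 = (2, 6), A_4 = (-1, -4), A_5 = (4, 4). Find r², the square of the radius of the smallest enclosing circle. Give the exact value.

27.25

The farthest pair is A_3–A_4 with squared distance 109. The circle on this segment as diameter has centre (0.5, 1) and r² = 109/4 = 27.25.
Check A_1: distance² to centre = 21.25 ≤ 27.25, so it lies inside.
All remaining points lie in this disk, and no smaller disk contains both endpoints, so this is the minimum enclosing circle.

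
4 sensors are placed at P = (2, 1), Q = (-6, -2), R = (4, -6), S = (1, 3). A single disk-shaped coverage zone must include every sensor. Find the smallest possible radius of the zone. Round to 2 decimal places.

A smallest enclosing disk is always determined by at most three of the input points on its boundary.
The minimum enclosing circle is determined by three boundary points: Q, R, S.
Their circumcentre is (-5/13, -32/13) with r² = 5365/169.
The farthest remaining point P is at distance² 2986/169 ≤ 5365/169.
r = √(5365/169) ≈ 5.63.

5.63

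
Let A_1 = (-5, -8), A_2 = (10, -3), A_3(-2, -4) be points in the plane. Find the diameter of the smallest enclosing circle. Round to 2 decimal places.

Side lengths²: A_1A_2² = 250, A_1A_3² = 25, A_2A_3² = 145.
Since A_1A_2² = 250 ≥ 145 + 25 = 170, the angle opposite A_1A_2 is not acute, so the smallest enclosing circle has A_1A_2 as diameter.
Centre = midpoint of A_1A_2 = (2.5, -5.5), r² = 250/4 = 62.5.
Diameter = 2r = 2√(62.5) ≈ 15.81.

15.81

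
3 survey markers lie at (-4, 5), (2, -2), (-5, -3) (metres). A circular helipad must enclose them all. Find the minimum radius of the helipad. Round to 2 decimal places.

4.78

Call the three points A, B, C in the order given.
Side lengths²: AB² = 85, AC² = 65, BC² = 50.
Since AB² = 85 < 65 + 50 = 115, the triangle is acute, so the smallest enclosing circle is the circumcircle.
Circumcentre = (-43/22, 15/22), r² = 5525/242.
r = √(5525/242) ≈ 4.78.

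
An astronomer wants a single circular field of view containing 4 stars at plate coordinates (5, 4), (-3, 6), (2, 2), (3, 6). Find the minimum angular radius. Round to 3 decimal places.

A smallest enclosing disk is always determined by at most three of the input points on its boundary.
The farthest pair is (5, 4)–(-3, 6) with squared distance 68. The circle on this segment as diameter has centre (1, 5) and r² = 68/4 = 17.
Check (2, 2): distance² to centre = 10 ≤ 17, so it lies inside.
All remaining points lie in this disk, and no smaller disk contains both endpoints, so this is the minimum enclosing circle.
r = √17 ≈ 4.123.

4.123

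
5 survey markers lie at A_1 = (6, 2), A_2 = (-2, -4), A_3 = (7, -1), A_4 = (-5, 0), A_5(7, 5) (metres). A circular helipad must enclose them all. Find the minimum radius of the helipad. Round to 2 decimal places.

6.57

By Welzl's lemma the MEC is supported by two points (diametrically opposite) or three points (on a circumcircle).
The minimum enclosing circle is determined by three boundary points: A_2, A_4, A_5.
Their circumcentre is (19/14, 23/14) with r² = 4225/98.
The farthest remaining point A_3 is at distance² 3805/98 ≤ 4225/98.
r = √(4225/98) ≈ 6.57.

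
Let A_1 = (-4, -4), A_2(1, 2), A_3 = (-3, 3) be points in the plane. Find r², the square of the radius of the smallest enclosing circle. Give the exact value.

25925/1682

Side lengths²: A_1A_2² = 61, A_1A_3² = 50, A_2A_3² = 17.
Since A_1A_2² = 61 < 50 + 17 = 67, the triangle is acute, so the smallest enclosing circle is the circumcircle.
Circumcentre = (-105/58, -43/58), r² = 25925/1682.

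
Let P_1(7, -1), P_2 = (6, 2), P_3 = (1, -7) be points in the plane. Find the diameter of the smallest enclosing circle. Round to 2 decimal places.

Side lengths²: P_1P_2² = 10, P_1P_3² = 72, P_2P_3² = 106.
Since P_2P_3² = 106 ≥ 72 + 10 = 82, the angle opposite P_2P_3 is not acute, so the smallest enclosing circle has P_2P_3 as diameter.
Centre = midpoint of P_2P_3 = (3.5, -2.5), r² = 106/4 = 26.5.
Diameter = 2r = 2√(26.5) ≈ 10.30.

10.30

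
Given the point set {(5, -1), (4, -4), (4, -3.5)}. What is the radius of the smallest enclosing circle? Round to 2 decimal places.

Call the three points A, B, C in the order given.
Side lengths²: AB² = 10, AC² = 7.25, BC² = 0.25.
Since AB² = 10 ≥ 7.25 + 0.25 = 7.5, the angle opposite AB is not acute, so the smallest enclosing circle has AB as diameter.
Centre = midpoint of AB = (4.5, -2.5), r² = 10/4 = 2.5.
r = √(2.5) ≈ 1.58.

1.58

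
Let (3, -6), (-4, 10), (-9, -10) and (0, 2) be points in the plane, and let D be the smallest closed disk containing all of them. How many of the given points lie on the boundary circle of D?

3

The minimum enclosing circle of a finite set is fixed by two of the points (as a diameter) or three (as a circumcircle).
The minimum enclosing circle is determined by three boundary points: (3, -6), (-4, 10), (-9, -10).
Their circumcentre is (-123/22, -5/22) with r² = 25925/242.
The farthest remaining point (0, 2) is at distance² 8765/242 ≤ 25925/242.
The points at distance exactly r from the centre are (3, -6), (-4, 10), (-9, -10) — 3 points.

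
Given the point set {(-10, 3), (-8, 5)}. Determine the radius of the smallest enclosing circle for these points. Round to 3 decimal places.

1.414

The smallest circle enclosing two points has them as diameter endpoints.
Centre = midpoint = (-9, 4); r² = |(-10, 3)−(-8, 5)|²/4 = 8/4 = 2.
r = √2 ≈ 1.414.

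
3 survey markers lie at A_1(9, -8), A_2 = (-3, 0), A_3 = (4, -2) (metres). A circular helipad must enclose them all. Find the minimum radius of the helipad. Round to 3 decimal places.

7.211

Side lengths²: A_1A_2² = 208, A_1A_3² = 61, A_2A_3² = 53.
Since A_1A_2² = 208 ≥ 61 + 53 = 114, the angle opposite A_1A_2 is not acute, so the smallest enclosing circle has A_1A_2 as diameter.
Centre = midpoint of A_1A_2 = (3, -4), r² = 208/4 = 52.
r = √52 ≈ 7.211.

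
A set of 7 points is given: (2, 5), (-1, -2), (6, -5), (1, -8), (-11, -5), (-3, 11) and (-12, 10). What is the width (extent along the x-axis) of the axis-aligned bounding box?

18

max x = 6, min x = -12, so width = 18.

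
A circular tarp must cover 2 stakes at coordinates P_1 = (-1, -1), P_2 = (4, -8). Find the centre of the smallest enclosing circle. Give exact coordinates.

The smallest circle enclosing two points has them as diameter endpoints.
Centre = midpoint = (1.5, -4.5); r² = |P_1P_2|²/4 = 74/4 = 18.5.
Centre = (1.5, -4.5).

(1.5, -4.5)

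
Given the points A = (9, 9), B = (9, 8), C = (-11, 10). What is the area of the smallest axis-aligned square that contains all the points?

400

The bounding box has width 20 and height 2.
An axis-aligned square enclosing the set must have side ≥ max(width, height).
So the minimum side is max(20, 2) = 20.
Area = 20² = 400.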